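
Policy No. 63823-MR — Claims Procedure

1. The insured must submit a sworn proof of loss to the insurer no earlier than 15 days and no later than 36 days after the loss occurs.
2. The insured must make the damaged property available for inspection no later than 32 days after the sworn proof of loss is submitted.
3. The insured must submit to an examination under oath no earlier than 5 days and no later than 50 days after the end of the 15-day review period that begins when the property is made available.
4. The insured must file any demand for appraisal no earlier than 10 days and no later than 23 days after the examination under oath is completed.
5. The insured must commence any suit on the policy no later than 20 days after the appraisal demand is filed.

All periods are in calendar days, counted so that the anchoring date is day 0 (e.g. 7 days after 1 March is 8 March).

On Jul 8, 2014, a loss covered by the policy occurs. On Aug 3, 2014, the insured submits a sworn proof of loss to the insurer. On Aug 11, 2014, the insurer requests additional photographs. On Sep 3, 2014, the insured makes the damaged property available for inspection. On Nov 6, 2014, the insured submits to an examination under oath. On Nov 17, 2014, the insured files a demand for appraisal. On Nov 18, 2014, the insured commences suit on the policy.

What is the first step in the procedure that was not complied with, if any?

Step 1: the window is 15–36 days after Jul 8, 2014 (when the loss occurs), so Jul 23, 2014 through Aug 13, 2014; done Aug 3, 2014 — within the window.
Step 2: 32 days after Aug 3, 2014 (when the sworn proof of loss is submitted) is Sep 4, 2014; Sep 3, 2014 is within that limit.
Step 3: the window is 5–50 days after Sep 18, 2014 (end of the 15-day review period, which began when the property is made available on Sep 3, 2014), so Sep 23, 2014 through Nov 7, 2014; Nov 6, 2014 falls inside that range.
Step 4: the window is 10–23 days after Nov 6, 2014 (when the examination under oath is completed), so Nov 16, 2014 through Nov 29, 2014; Nov 17, 2014 falls inside that range.
Step 5: 20 days after Nov 17, 2014 (when the appraisal demand is filed) is Dec 7, 2014; Nov 18, 2014 is within that limit.

None — every step was satisfied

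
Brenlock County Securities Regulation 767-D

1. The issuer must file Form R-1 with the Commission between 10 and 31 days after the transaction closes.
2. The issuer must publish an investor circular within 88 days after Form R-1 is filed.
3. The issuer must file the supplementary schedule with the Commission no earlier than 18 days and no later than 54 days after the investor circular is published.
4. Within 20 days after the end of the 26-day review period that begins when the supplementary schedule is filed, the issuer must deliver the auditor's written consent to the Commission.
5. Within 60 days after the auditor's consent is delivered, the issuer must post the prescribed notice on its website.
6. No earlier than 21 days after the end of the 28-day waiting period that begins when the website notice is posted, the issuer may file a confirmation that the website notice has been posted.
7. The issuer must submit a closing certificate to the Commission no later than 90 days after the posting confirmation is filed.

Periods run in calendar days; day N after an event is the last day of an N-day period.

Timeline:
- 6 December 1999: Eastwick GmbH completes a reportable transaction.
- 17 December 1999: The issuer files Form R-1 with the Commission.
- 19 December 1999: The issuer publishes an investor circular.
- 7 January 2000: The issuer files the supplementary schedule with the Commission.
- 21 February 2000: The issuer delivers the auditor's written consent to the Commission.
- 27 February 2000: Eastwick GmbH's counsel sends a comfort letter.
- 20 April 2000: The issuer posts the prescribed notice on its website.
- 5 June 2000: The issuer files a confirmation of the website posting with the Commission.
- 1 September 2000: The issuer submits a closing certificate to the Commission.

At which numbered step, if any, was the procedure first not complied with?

Step 6

Step 1: the window is 10–31 days after 6 December 1999 (when the transaction closes), so 16 December 1999 through 6 January 2000; 17 December 1999 falls inside that range.
Step 2: 88 days after 17 December 1999 (when Form R-1 is filed) is 14 March 2000; done 19 December 1999 — timely.
Step 3: the window is 18–54 days after 19 December 1999 (when the investor circular is published), so 6 January 2000 through 11 February 2000; 7 January 2000 falls inside that range.
Step 4: 20 days after 2 February 2000 (end of the 26-day review period, which began when the supplementary schedule is filed on 7 January 2000) is 22 February 2000; completed 21 February 2000, before the deadline.
Step 5: 60 days after 21 February 2000 (when the auditor's consent is delivered) is 21 April 2000; completed 20 April 2000, before the deadline.
Step 6: the earliest permitted date is 21 days after 18 May 2000 (end of the 28-day waiting period, which began when the website notice is posted on 20 April 2000), i.e. 8 June 2000; 5 June 2000 is 3 days before the earliest permitted date.
The analysis stops there.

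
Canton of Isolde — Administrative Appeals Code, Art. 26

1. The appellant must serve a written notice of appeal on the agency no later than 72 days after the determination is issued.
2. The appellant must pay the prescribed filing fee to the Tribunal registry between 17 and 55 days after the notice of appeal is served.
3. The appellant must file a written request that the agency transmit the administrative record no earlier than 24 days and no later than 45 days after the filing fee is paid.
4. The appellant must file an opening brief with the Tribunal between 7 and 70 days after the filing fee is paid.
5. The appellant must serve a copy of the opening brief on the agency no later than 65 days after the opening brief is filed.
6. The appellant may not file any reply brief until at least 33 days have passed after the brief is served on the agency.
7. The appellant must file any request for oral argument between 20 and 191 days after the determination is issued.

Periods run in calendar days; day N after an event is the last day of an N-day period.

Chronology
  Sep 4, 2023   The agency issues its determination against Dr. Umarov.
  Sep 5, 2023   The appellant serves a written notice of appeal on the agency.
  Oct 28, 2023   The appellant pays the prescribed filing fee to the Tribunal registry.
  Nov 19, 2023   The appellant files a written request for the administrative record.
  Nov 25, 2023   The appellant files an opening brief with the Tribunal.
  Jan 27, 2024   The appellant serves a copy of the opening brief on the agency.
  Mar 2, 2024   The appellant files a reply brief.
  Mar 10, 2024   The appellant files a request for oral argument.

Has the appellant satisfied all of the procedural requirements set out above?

Step 1: 72 days after Sep 4, 2023 (when the determination is issued) is Nov 15, 2023; Sep 5, 2023 is within that limit.
Step 2: the window is 17–55 days after Sep 5, 2023 (when the notice of appeal is served), so Sep 22, 2023 through Oct 30, 2023; done Oct 28, 2023 — within the window.
Step 3: the window is 24–45 days after Oct 28, 2023 (when the filing fee is paid), so Nov 21, 2023 through Dec 12, 2023; done Nov 19, 2023 — 2 days before the window opened.

No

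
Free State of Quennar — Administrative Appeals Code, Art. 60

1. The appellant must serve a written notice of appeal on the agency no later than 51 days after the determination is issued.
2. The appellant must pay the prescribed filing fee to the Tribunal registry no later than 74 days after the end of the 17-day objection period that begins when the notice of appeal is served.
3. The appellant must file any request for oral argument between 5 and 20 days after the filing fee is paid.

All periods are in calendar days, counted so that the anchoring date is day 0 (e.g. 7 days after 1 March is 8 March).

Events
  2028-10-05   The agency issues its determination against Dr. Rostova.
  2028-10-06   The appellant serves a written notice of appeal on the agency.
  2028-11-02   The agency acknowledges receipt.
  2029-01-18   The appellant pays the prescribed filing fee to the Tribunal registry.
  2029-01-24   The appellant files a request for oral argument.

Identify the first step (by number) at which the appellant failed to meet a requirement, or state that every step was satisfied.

Step 2

Step 1: 51 days after 2028-10-05 (when the determination is issued) is 2028-11-25; done 2028-10-06 — timely.
Step 2: 74 days after 2028-10-23 (end of the 17-day objection period, which began when the notice of appeal is served on 2028-10-06) is 2029-01-05; done 2029-01-18 — 13 days late.
The analysis stops there.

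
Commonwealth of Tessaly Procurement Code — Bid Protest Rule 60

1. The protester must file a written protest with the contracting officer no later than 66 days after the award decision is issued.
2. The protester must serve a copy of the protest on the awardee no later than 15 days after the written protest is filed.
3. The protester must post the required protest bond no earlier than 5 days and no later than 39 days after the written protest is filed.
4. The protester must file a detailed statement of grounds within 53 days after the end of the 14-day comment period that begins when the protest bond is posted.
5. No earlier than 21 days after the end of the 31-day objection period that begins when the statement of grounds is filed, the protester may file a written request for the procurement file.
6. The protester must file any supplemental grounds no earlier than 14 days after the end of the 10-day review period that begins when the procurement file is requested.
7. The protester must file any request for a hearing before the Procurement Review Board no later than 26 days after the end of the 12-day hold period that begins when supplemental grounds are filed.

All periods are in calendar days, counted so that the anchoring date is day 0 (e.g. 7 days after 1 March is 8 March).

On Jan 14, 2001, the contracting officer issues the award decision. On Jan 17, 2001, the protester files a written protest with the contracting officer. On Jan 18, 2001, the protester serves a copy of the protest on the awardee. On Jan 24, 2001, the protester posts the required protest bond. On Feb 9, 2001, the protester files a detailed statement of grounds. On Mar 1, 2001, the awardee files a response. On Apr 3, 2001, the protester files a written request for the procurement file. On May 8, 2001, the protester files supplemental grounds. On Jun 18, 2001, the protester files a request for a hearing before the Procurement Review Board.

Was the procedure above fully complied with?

Step 1: 66 days after Jan 14, 2001 (when the award decision is issued) is Mar 21, 2001; Jan 17, 2001 is within that limit.
Step 2: 15 days after Jan 17, 2001 (when the written protest is filed) is Feb 1, 2001; completed Jan 18, 2001, before the deadline.
Step 3: the window is 5–39 days after Jan 17, 2001 (when the written protest is filed), so Jan 22, 2001 through Feb 25, 2001; done Jan 24, 2001 — within the window.
Step 4: 53 days after Feb 7, 2001 (end of the 14-day comment period, which began when the protest bond is posted on Jan 24, 2001) is Apr 1, 2001; done Feb 9, 2001 — timely.
Step 5: the earliest permitted date is 21 days after Mar 12, 2001 (end of the 31-day objection period, which began when the statement of grounds is filed on Feb 9, 2001), i.e. Apr 2, 2001; done Apr 3, 2001 — permitted.
Step 6: the earliest permitted date is 14 days after Apr 13, 2001 (end of the 10-day review period, which began when the procurement file is requested on Apr 3, 2001), i.e. Apr 27, 2001; May 8, 2001 is on or after that date.
Step 7: 26 days after May 20, 2001 (end of the 12-day hold period, which began when supplemental grounds are filed on May 8, 2001) is Jun 15, 2001; done Jun 18, 2001 — 3 days late.
That is the first point of non-compliance.

No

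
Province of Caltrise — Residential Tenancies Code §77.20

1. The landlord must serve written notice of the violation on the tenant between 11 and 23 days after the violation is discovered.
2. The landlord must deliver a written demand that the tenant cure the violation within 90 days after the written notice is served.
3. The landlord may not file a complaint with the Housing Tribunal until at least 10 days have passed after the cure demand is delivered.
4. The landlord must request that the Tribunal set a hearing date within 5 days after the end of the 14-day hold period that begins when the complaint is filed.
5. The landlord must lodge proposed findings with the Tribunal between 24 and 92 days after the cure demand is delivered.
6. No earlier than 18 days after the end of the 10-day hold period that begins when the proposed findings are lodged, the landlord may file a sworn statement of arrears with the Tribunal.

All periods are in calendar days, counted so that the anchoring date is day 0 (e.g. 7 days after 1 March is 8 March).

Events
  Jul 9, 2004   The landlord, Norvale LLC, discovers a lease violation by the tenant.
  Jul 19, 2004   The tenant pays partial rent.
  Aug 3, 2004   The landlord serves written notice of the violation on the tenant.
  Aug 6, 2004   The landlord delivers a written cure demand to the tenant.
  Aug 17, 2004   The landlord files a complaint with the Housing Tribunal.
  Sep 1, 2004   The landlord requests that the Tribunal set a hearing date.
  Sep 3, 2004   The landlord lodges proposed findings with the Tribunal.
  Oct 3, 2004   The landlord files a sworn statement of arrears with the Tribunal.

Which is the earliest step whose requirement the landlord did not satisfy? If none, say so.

Step 1

(1) the permitted window runs from Jul 9, 2004 + 11 = Jul 20, 2004 to Jul 9, 2004 + 23 = Aug 1, 2004; Aug 3, 2004 is 2 days past the end of the window.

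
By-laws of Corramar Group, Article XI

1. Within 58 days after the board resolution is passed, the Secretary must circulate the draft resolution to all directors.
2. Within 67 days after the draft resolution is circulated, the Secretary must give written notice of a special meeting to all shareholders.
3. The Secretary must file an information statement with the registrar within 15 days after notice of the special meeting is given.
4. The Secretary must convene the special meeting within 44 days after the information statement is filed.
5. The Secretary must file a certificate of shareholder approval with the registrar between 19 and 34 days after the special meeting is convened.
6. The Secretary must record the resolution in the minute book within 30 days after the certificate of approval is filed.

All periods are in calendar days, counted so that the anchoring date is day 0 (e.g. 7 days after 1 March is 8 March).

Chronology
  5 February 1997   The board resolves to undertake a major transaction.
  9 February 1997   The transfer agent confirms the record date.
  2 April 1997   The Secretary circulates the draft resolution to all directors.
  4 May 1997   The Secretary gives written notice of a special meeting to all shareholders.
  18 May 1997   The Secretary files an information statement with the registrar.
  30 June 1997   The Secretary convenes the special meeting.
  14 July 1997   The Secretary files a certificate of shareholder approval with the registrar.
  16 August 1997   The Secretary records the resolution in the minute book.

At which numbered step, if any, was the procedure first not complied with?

Step 5

Step 1: 58 days after 5 February 1997 (when the board resolution is passed) is 4 April 1997; completed 2 April 1997, before the deadline.
Step 2: 67 days after 2 April 1997 (when the draft resolution is circulated) is 8 June 1997; done 4 May 1997 — timely.
Step 3: 15 days after 4 May 1997 (when notice of the special meeting is given) is 19 May 1997; done 18 May 1997 — timely.
Step 4: 44 days after 18 May 1997 (when the information statement is filed) is 1 July 1997; completed 30 June 1997, before the deadline.
Step 5: the window is 19–34 days after 30 June 1997 (when the special meeting is convened), so 19 July 1997 through 3 August 1997; done 14 July 1997 — 5 days before the window opened.
The procedure was therefore not followed at step 5.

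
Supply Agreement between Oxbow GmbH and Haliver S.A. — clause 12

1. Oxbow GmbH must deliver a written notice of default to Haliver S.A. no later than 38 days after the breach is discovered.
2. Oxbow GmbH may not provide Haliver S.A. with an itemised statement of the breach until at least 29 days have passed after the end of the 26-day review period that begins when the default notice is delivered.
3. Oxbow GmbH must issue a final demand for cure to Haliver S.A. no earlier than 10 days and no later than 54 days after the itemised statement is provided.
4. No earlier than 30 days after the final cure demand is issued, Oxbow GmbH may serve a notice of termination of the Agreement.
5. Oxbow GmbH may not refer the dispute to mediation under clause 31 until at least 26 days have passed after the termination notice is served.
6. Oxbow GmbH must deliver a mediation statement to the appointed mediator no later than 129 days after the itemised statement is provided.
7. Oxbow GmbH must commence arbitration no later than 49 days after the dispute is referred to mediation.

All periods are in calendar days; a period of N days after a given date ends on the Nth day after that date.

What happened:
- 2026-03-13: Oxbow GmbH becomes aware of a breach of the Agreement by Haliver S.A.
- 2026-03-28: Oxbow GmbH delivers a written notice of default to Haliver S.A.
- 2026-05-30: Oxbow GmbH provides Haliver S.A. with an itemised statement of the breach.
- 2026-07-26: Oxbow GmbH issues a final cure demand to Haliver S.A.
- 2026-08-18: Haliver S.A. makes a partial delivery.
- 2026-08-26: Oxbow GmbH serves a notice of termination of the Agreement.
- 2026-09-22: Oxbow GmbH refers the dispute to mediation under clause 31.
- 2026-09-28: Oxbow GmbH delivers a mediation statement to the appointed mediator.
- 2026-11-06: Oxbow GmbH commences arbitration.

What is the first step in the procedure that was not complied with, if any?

Step 3

Step 1: 38 days after 2026-03-13 (when the breach is discovered) is 2026-04-20; done 2026-03-28 — timely.
Step 2: the earliest permitted date is 29 days after 2026-04-23 (end of the 26-day review period, which began when the default notice is delivered on 2026-03-28), i.e. 2026-05-22; 2026-05-30 is on or after that date.
Step 3: the window is 10–54 days after 2026-05-30 (when the itemised statement is provided), so 2026-06-09 through 2026-07-23; 2026-07-26 is 3 days past the end of the window.
Later steps need not be reached.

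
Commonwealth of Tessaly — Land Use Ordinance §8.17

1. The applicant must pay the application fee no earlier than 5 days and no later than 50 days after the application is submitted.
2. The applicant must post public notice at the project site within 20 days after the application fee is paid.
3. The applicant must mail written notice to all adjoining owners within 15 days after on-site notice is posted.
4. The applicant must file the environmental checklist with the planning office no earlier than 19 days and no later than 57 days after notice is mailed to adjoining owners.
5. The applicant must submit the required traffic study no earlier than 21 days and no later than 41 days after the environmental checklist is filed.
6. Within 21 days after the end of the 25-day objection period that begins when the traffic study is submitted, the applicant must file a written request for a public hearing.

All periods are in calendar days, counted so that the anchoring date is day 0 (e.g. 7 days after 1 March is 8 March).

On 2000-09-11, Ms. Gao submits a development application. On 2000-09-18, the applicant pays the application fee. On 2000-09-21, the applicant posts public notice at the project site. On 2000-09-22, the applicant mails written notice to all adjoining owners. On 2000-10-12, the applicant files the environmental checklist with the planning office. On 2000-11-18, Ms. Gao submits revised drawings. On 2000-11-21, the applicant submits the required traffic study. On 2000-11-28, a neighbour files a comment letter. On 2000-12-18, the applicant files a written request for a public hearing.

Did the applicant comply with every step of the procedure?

Yes

Step 1 — 5 and 50 days from 2000-09-11 (when the application is submitted) are 2000-09-16 and 2000-10-31 respectively; done 2000-09-18 — within the window.
Step 2 — counting 20 days from 2000-09-18 (when the application fee is paid) gives a deadline of 2000-10-08; done 2000-09-21 — timely.
Step 3 — counting 15 days from 2000-09-21 (when on-site notice is posted) gives a deadline of 2000-10-06; completed 2000-09-22, before the deadline.
Step 4 — 19 and 57 days from 2000-09-22 (when notice is mailed to adjoining owners) are 2000-10-11 and 2000-11-18 respectively; done 2000-10-12 — within the window.
Step 5 — 21 and 41 days from 2000-10-12 (when the environmental checklist is filed) are 2000-11-02 and 2000-11-22 respectively; 2000-11-21 falls inside that range.
Step 6 — counting 21 days from 2000-12-16 (end of the 25-day objection period, which began when the traffic study is submitted on 2000-11-21) gives a deadline of 2001-01-06; completed 2000-12-18, before the deadline.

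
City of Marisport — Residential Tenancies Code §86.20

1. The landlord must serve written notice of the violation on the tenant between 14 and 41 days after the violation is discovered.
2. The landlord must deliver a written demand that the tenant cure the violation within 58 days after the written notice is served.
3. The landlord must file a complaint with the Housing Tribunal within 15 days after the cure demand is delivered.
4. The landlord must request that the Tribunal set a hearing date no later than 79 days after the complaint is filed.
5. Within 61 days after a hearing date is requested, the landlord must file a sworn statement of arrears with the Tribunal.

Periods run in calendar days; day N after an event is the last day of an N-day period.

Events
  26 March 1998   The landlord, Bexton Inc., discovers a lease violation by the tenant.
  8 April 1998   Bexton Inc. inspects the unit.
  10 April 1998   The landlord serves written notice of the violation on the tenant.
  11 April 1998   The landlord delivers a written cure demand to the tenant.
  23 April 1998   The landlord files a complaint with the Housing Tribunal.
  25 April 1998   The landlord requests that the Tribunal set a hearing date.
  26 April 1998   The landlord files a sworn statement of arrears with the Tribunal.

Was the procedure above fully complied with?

Yes

Step 1: the window is 14–41 days after 26 March 1998 (when the violation is discovered), so 9 April 1998 through 6 May 1998; done 10 April 1998, which is between those dates.
Step 2: 58 days after 10 April 1998 (when the written notice is served) is 7 June 1998; completed 11 April 1998, before the deadline.
Step 3: 15 days after 11 April 1998 (when the cure demand is delivered) is 26 April 1998; completed 23 April 1998, before the deadline.
Step 4: 79 days after 23 April 1998 (when the complaint is filed) is 11 July 1998; done 25 April 1998 — timely.
Step 5: 61 days after 25 April 1998 (when a hearing date is requested) is 25 June 1998; completed 26 April 1998, before the deadline.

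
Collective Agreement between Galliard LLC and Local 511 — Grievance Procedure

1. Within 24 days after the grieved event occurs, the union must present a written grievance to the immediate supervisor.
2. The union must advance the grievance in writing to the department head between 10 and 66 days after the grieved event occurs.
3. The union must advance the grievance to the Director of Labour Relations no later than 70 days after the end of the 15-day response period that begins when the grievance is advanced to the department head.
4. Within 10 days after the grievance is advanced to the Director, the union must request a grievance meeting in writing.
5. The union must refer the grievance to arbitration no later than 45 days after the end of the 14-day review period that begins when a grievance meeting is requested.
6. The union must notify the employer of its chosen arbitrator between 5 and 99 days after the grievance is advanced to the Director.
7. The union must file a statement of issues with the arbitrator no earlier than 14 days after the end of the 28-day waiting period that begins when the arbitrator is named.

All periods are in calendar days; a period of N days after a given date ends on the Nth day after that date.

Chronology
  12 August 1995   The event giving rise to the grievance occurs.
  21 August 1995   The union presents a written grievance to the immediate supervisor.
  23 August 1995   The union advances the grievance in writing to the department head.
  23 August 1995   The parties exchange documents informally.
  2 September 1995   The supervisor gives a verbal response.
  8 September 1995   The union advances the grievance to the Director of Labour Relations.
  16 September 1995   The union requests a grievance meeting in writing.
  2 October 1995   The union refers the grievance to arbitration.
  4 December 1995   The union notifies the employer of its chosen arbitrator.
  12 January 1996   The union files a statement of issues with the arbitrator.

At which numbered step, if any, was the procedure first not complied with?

Step 7

Step 1: 24 days after 12 August 1995 (when the grieved event occurs) is 5 September 1995; 21 August 1995 is within that limit.
Step 2: the window is 10–66 days after 12 August 1995 (when the grieved event occurs), so 22 August 1995 through 17 October 1995; 23 August 1995 falls inside that range.
Step 3: 70 days after 7 September 1995 (end of the 15-day response period, which began when the grievance is advanced to the department head on 23 August 1995) is 16 November 1995; done 8 September 1995 — timely.
Step 4: 10 days after 8 September 1995 (when the grievance is advanced to the Director) is 18 September 1995; completed 16 September 1995, before the deadline.
Step 5: 45 days after 30 September 1995 (end of the 14-day review period, which began when a grievance meeting is requested on 16 September 1995) is 14 November 1995; 2 October 1995 is within that limit.
Step 6: the window is 5–99 days after 8 September 1995 (when the grievance is advanced to the Director), so 13 September 1995 through 16 December 1995; done 4 December 1995, which is between those dates.
Step 7: the earliest permitted date is 14 days after 1 January 1996 (end of the 28-day waiting period, which began when the arbitrator is named on 4 December 1995), i.e. 15 January 1996; 12 January 1996 is 3 days before the earliest permitted date.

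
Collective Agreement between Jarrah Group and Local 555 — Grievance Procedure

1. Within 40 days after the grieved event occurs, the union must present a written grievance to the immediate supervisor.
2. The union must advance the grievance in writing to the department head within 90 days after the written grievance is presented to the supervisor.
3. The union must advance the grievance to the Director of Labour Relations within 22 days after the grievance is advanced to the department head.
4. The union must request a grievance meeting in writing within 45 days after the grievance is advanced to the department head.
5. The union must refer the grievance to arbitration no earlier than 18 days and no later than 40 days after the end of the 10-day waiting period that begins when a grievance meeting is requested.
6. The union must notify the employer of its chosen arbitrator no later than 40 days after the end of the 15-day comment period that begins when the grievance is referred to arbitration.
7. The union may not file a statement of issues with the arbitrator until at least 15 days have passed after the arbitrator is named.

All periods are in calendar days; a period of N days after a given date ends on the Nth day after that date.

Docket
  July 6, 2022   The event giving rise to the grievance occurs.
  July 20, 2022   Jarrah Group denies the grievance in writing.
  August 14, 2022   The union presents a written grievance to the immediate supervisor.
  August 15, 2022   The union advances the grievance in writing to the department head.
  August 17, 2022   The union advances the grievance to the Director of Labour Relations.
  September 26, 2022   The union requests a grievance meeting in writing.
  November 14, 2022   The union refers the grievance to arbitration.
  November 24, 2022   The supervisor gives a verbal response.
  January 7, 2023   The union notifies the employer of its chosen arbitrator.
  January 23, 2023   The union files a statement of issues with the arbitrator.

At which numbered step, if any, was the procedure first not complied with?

None — every step was satisfied

Step 1: 40 days after July 6, 2022 (when the grieved event occurs) is August 15, 2022; completed August 14, 2022, before the deadline.
Step 2: 90 days after August 14, 2022 (when the written grievance is presented to the supervisor) is November 12, 2022; done August 15, 2022 — timely.
Step 3: 22 days after August 15, 2022 (when the grievance is advanced to the department head) is September 6, 2022; completed August 17, 2022, before the deadline.
Step 4: 45 days after August 15, 2022 (when the grievance is advanced to the department head) is September 29, 2022; done September 26, 2022 — timely.
Step 5: the window is 18–40 days after October 6, 2022 (end of the 10-day waiting period, which began when a grievance meeting is requested on September 26, 2022), so October 24, 2022 through November 15, 2022; November 14, 2022 falls inside that range.
Step 6: 40 days after November 29, 2022 (end of the 15-day comment period, which began when the grievance is referred to arbitration on November 14, 2022) is January 8, 2023; completed January 7, 2023, before the deadline.
Step 7: the earliest permitted date is 15 days after January 7, 2023 (when the arbitrator is named), i.e. January 22, 2023; done January 23, 2023 — permitted.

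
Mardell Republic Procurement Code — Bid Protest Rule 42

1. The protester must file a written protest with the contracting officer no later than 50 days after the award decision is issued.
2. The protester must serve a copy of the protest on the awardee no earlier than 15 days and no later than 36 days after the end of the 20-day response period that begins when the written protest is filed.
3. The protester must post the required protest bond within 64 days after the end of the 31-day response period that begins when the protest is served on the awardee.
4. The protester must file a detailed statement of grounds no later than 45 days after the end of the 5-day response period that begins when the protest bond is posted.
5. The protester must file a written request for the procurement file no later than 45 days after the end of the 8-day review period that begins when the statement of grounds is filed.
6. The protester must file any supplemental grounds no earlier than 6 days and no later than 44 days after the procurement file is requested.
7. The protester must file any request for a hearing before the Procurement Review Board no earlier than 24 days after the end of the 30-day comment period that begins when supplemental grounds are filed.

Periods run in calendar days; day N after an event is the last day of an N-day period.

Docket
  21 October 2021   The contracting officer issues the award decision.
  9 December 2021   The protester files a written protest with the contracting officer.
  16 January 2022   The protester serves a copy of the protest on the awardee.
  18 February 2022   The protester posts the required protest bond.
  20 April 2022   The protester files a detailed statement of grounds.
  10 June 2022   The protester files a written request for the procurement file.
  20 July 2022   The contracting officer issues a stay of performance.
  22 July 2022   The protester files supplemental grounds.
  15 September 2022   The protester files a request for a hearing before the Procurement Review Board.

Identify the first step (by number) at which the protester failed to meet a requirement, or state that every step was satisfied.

Step 4

Step 1 — counting 50 days from 21 October 2021 (when the award decision is issued) gives a deadline of 10 December 2021; done 9 December 2021 — timely.
Step 2 — 15 and 36 days from 29 December 2021 (end of the 20-day response period, which began when the written protest is filed on 9 December 2021) are 13 January 2022 and 3 February 2022 respectively; done 16 January 2022, which is between those dates.
Step 3 — counting 64 days from 16 February 2022 (end of the 31-day response period, which began when the protest is served on the awardee on 16 January 2022) gives a deadline of 21 April 2022; done 18 February 2022 — timely.
Step 4 — counting 45 days from 23 February 2022 (end of the 5-day response period, which began when the protest bond is posted on 18 February 2022) gives a deadline of 9 April 2022; 20 April 2022 misses that deadline by 11 days.
That is the first point of non-compliance.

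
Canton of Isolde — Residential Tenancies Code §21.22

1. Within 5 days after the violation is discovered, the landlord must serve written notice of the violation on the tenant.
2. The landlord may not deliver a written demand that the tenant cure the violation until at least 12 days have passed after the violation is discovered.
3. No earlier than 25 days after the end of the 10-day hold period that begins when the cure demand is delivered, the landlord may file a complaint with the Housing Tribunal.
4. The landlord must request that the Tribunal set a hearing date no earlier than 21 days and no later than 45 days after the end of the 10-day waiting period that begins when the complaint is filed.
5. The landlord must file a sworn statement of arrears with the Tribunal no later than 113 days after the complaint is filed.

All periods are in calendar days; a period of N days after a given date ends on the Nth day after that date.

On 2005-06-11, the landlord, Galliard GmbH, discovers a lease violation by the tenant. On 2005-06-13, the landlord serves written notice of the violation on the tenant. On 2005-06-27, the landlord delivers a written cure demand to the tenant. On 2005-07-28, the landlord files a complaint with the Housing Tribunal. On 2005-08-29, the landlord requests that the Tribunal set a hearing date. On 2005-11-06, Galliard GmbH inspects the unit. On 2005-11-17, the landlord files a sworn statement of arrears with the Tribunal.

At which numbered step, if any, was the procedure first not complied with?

Step 3

(1) due by 2005-06-11 + 5 days = 2005-06-16; completed 2005-06-13, before the deadline.
(2) permitted from 2005-06-11 + 12 days = 2005-06-23 onward; done 2005-06-27 — permitted.
(3) permitted from 2005-07-07 + 25 days = 2005-08-01 onward; done 2005-07-28 — 4 days too early.
The analysis stops there.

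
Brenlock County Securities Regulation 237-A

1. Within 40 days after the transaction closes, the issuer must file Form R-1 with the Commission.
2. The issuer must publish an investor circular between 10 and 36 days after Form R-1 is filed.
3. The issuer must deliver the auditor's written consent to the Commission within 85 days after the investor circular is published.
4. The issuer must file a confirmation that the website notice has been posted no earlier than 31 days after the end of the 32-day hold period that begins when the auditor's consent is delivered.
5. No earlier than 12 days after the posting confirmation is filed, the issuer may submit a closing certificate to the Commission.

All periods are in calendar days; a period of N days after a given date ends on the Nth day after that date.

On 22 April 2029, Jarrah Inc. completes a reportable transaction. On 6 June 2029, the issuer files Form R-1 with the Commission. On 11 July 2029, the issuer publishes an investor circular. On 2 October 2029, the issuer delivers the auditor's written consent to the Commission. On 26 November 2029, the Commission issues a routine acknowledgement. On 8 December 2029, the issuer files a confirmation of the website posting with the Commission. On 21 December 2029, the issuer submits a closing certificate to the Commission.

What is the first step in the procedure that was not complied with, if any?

Step 1

Step 1: 40 days after 22 April 2029 (when the transaction closes) is 1 June 2029; done 6 June 2029 — 5 days late.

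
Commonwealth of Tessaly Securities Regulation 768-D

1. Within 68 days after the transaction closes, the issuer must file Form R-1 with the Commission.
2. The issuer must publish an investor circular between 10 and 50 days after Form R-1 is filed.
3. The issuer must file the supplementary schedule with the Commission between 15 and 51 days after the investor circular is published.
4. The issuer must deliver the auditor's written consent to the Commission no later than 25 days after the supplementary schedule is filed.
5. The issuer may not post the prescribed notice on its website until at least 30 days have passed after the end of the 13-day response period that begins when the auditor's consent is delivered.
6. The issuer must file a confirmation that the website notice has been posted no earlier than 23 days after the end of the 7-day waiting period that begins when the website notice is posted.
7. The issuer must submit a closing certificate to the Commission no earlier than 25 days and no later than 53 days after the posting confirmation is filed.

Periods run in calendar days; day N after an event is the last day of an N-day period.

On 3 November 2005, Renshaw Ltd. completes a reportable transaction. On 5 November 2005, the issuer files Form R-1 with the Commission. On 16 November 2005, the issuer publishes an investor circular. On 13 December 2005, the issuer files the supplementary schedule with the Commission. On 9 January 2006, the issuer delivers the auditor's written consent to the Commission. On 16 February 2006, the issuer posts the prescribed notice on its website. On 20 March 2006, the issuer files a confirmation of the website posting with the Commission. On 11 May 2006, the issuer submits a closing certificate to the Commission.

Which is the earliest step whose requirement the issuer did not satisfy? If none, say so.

(1) due by 3 November 2005 + 68 days = 10 January 2006; completed 5 November 2005, before the deadline.
(2) the permitted window runs from 5 November 2005 + 10 = 15 November 2005 to 5 November 2005 + 50 = 25 December 2005; done 16 November 2005 — within the window.
(3) the permitted window runs from 16 November 2005 + 15 = 1 December 2005 to 16 November 2005 + 51 = 6 January 2006; done 13 December 2005 — within the window.
(4) due by 13 December 2005 + 25 days = 7 January 2006; not done until 9 January 2006, 2 days after the deadline.

Step 4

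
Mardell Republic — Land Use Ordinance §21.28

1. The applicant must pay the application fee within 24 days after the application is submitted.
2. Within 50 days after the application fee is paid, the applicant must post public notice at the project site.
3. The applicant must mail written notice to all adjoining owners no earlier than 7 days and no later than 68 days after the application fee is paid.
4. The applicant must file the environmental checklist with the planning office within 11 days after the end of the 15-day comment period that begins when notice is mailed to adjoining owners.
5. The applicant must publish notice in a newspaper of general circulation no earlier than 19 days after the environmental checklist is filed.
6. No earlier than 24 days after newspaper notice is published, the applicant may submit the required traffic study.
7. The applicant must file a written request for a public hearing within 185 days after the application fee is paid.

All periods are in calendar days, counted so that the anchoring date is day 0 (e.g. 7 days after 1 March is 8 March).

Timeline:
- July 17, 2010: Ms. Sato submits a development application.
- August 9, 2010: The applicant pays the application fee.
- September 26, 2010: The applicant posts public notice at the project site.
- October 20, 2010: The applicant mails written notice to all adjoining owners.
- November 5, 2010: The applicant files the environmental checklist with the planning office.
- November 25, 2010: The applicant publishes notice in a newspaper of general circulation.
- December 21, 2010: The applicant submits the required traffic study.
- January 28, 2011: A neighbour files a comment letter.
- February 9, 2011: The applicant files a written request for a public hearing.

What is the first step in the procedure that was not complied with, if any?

Step 1: 24 days after July 17, 2010 (when the application is submitted) is August 10, 2010; August 9, 2010 is within that limit.
Step 2: 50 days after August 9, 2010 (when the application fee is paid) is September 28, 2010; completed September 26, 2010, before the deadline.
Step 3: the window is 7–68 days after August 9, 2010 (when the application fee is paid), so August 16, 2010 through October 16, 2010; done October 20, 2010 — 4 days after the window closed.

Step 3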